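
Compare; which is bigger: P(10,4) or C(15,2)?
P(10,4)

P(10,4)=5,040, C(15,2)=105.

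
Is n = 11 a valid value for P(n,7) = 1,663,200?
Yes

Working:
P(11,7) = 11·10·9·8·7·6·5 = 1,663,200, which equals 1,663,200.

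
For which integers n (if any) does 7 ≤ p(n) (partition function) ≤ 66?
5, 6, 7, 8, 9, 10, 11

Working:
Tabulating p(n) via p(n) = p(n−1) + p(n−2) − p(n−5) − p(n−7) + …: p(4)=5; p(5)=7; p(6)=11; p(7)=15; p(8)=22; p(9)=30; p(10)=42; p(11)=56; p(12)=77. So valid n = 5, 6, 7, 8, 9, 10, 11.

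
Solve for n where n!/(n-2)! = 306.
n!/(n-2)! = n×(n-1), a product of 2 consecutive integers ≈ (n−0.5)^2. 306^(1/2) + 0.5 ≈ 18.0; check n = 18: 18×17 = 306 ✓. So n = 18.
Final answer: 18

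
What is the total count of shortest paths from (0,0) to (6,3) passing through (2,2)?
30

To (2,2): C(4,2)=6. From there: C(5,4)=5. Total: 30.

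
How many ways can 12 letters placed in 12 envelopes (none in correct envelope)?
Using D(n) = (n-1)[D(n-1) + D(n-2)]:
D(12) = (12-1) × [D(11) + D(10)]
      = 11 × [14684570 + 1334961]
      = 11 × 16019531
      = 176,214,841

Answer: 176,214,841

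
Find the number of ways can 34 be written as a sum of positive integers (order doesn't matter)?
12,310

Working:
Pentagonal recurrence p(n) = p(n−1) + p(n−2) − p(n−5) − p(n−7) + …: p(34) = p(33) + p(32) − p(29) − p(27) + p(22) + p(19) − p(12) − p(8) = 10,143 + 8,349 − 4,565 − 3,010 + 1,002 + 490 − 77 − 22 = 12,310.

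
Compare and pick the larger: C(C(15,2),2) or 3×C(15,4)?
C(C(15,2),2)=5,460, 3×C(15,4)=4,095.
Final answer: C(C(15,2),2)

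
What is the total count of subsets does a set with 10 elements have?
Each element can be included or excluded: 2^10 = 1,024.

Answer: 1,024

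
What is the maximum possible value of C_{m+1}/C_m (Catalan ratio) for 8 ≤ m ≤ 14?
29/8

Working:
C_{m+1}/C_m = 2(2m+1)/(m+2), which increases with m. Maximum at m = 14: 2·29/16 = 29/8.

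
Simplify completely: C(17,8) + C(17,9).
48,620

Working:
By Pascal's identity: C(18,9) = 48,620.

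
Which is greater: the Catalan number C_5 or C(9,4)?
C(9,4)
C_5 = C(10,5)/(5+1) = 252/6 = 42; C(9,4) = 126.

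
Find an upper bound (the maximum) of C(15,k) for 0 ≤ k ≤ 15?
6,435

Solution: Maximum at k = 7 or k = 8: C(15,7) = 6,435.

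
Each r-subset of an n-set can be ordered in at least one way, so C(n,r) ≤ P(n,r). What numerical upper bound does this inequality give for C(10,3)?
720
P(10,3) = 10·9·8 = 720, so C(10,3) ≤ 720. (The bound is loose by a factor of 3! = 6: C(10,3) = 720/6 = 120.)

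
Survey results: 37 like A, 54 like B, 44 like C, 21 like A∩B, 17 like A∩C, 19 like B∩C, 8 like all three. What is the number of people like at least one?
|A∪B∪C| = 37+54+44-21-17-19+8 = 86.
Final answer: 86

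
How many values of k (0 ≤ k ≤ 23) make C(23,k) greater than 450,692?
8

Explanation: Row 23 is unimodal and symmetric about k=23/2. C(23,7)=245,157 ≤ 450,692; C(23,8)=490,314 > 450,692; by symmetry C(23,k) > 450,692 for k = 8..15. That's 15 - 8 + 1 = 8 values.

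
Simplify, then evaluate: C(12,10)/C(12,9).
3/10
C(n,k+1)/C(n,k) = (n−k)/(k+1). Here (12−9)/(9+1) = 3/10 = 3/10.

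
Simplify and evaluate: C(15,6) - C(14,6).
2,002

C(15,6) - C(14,6) = C(14,5) = 2,002.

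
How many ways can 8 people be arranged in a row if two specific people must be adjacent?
10,080

Treat pair as unit: (8-1)! arrangements × 2 internal orders = 10,080.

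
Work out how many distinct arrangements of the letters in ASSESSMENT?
75,600

Reasoning: Word has 10 letters (A=1, S=4, E=2, M=1, N=1, T=1). Arrangements: 10!/Π(k!) = 75,600.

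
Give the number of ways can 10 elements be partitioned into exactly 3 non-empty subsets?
9,330
This equals S(10,3), the Stirling number of the 2nd kind.
Using the Stirling recurrence: S(n,k) = k·S(n-1,k) + S(n-1,k-1)
S(10,3) = 3·S(9,3) + S(9,2)
         = 3·3025 + 255
         = 9075 + 255
         = 9,330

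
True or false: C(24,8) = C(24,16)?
True

Solution: C(24,8) = C(24,24-8) by the symmetry property; both equal 735,471.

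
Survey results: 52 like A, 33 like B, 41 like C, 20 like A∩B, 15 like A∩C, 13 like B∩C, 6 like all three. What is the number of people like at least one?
|A∪B∪C| = 52+33+41-20-15-13+6 = 84.
Final answer: 84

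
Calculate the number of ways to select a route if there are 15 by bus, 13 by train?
28

Reasoning: By the addition principle: 15 + 13 = 28.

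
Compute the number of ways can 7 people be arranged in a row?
5,040

Working:
Arrangements of 7 distinct objects: 7! = 5,040.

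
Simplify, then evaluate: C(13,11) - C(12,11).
C(13,11) - C(12,11) = C(12,10) = 66.
Final answer: 66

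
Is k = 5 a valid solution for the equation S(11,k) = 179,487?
S(11,5) = 5·S(10,5) + S(10,4) = 5·42,525 + 34,105 = 246,730, which does not equal 179,487.

Answer: No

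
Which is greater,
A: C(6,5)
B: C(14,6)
B

Explanation: A=C(6,5)=6, B=C(14,6)=3,003.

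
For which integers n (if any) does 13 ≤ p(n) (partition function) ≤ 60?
7, 8, 9, 10, 11
Tabulating p(n) via p(n) = p(n−1) + p(n−2) − p(n−5) − p(n−7) + …: p(6)=11; p(7)=15; p(8)=22; p(9)=30; p(10)=42; p(11)=56; p(12)=77. So valid n = 7, 8, 9, 10, 11.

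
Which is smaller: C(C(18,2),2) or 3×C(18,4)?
3×C(18,4)
C(C(18,2),2)=11,628, 3×C(18,4)=9,180.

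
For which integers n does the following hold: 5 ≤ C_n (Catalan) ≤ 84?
C_2=2; C_3=5; C_4=14; C_5=42; C_6=132. So valid n = 3, 4, 5.

Answer: 3, 4, 5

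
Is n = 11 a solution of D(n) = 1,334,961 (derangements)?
No

Reasoning: D(11) = (11-1)·[D(10) + D(9)] = 10·[1,334,961 + 133,496] = 14,684,570, which does not equal 1,334,961.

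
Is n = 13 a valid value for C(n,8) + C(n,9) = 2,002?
Yes

C(13,8) + C(13,9) = 1,287 + 715 = 2,002, which equals 2,002.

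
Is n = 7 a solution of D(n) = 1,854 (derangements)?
D(7) = (7-1)·[D(6) + D(5)] = 6·[265 + 44] = 1,854, which equals 1,854.
Final answer: Yes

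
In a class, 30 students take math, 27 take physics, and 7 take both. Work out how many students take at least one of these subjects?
50

Reasoning: |A∪B| = |A|+|B|-|A∩B| = 30+27-7 = 50.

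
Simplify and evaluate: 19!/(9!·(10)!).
This is C(19,9) = 92,378.

Answer: 92,378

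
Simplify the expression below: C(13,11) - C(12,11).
C(13,11) - C(12,11) = C(12,10) = 66.

Answer: 66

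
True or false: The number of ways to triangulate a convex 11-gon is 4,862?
True

Solution: Triangulations of a convex 11-gon are counted by the Catalan number C_9: C_9 = C(18,9)/(9+1) = 48,620/10 = 4,862.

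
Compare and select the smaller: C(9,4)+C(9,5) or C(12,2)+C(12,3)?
C(9,4)+C(9,5)

Working:
First=252, Second=286.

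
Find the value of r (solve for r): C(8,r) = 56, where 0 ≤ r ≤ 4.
3

Solution: C(8,r) is increasing for 0 ≤ r ≤ 4. Stepping up (C(8,r+1) = C(8,r)·(8−r)/(r+1)): C(8,1) = 8, C(8,2) = 28, C(8,3) = 56 ✓. So r = 3.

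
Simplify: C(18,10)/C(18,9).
C(n,k+1)/C(n,k) = (n−k)/(k+1). Here (18−9)/(9+1) = 9/10 = 9/10.

Answer: 9/10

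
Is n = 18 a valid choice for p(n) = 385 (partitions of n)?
Yes

Reasoning: Pentagonal recurrence p(n) = p(n−1) + p(n−2) − p(n−5) − p(n−7) + …: p(18) = p(17) + p(16) − p(13) − p(11) + p(6) + p(3) = 297 + 231 − 101 − 56 + 11 + 3 = 385, which equals 385.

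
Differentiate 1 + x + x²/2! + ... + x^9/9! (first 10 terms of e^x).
1 + x + x²/2! + ... + x^8/8!
Differentiating term by term gives the first 9 terms of e^x.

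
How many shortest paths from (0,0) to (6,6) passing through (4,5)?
To (4,5): C(9,4)=126. From there: C(3,2)=3. Total: 378.

Answer: 378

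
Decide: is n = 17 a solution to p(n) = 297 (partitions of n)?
Pentagonal recurrence p(n) = p(n−1) + p(n−2) − p(n−5) − p(n−7) + …: p(17) = p(16) + p(15) − p(12) − p(10) + p(5) + p(2) = 231 + 176 − 77 − 42 + 7 + 2 = 297, which equals 297.

Answer: Yes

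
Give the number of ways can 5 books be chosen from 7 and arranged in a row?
2,520

Reasoning: P(7,5) = 7!/(7-5)! = 2,520.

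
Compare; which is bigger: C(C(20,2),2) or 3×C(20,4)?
C(C(20,2),2)

Reasoning: C(C(20,2),2)=17,955, 3×C(20,4)=14,535.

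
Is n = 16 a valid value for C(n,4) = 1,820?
C(16,4) = 16·15·14·13/4! = 43,680/24 = 1,820, which equals 1,820.
Final answer: Yes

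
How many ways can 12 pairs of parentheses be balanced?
Using the Catalan number formula: C_n = C(2n, n) / (n+1)
C_12 = C(24, 12) / (12+1)
     = 2704156 / 13
     = 208,012

Answer: 208,012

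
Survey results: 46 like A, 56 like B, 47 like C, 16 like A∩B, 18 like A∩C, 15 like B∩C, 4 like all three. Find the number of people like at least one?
104

Solution: |A∪B∪C| = 46+56+47-16-18-15+4 = 104.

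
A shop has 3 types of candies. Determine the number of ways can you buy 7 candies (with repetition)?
36

Stars and bars: C(7+3-1, 7) = C(9, 7) = 36.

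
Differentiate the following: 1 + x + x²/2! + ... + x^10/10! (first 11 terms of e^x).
1 + x + x²/2! + ... + x^9/9!

Explanation: Differentiating term by term gives the first 10 terms of e^x.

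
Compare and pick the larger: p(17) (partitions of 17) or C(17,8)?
C(17,8)

Working:
Pentagonal recurrence p(n) = p(n−1) + p(n−2) − p(n−5) − p(n−7) + …: p(17) = p(16) + p(15) − p(12) − p(10) + p(5) + p(2) = 231 + 176 − 77 − 42 + 7 + 2 = 297; C(17,8) = 24,310.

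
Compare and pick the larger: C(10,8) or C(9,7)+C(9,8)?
Equal
By Pascal's identity: C(10,8) = C(9,7)+C(9,8) = 45. Equal.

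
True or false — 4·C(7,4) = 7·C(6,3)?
Absorption identity k·C(n,k) = n·C(n-1,k-1). LHS = 4·35 = 140; RHS = 7·20 = 140.

Answer: True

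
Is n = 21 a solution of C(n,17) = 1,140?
No
C(21,17) = 21·20·19·18·17·16·15·14·13·12·11·10·9·8·7·6·5/17! = 2,128,789,257,154,560,000/355,687,428,096,000 = 5,985, which does not equal 1,140.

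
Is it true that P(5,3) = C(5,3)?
False

Reasoning: P(5,3) = 60 but C(5,3) = 10; they differ by a factor of 3! = 6, so the statement does not hold.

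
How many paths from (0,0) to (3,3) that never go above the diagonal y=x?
5

Working:
Counted by the Catalan number C_3: C_3 = C(6,3)/(3+1) = 20/4 = 5.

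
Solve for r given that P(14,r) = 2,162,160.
6
P(14,r) = 14·13·…·(14−r+1), a product of r factors. Multiplying down from 14: 14 = 14; 14·13 = 182; 14·13·12 = 2,184; 14·13·12·11 = 24,024; 14·13·12·11·10 = 240,240; 14·13·12·11·10·9 = 2,162,160 ✓ (6 factors). So r = 6.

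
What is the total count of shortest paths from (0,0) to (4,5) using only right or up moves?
126

Solution: Choose 4 rights from 9 moves: C(9,4) = 126.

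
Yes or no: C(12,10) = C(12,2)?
Symmetry C(n,k) = C(n,n-k): C(12,10) = 66 and C(12,2) = 66. Both sides agree, so the statement holds.

Answer: Yes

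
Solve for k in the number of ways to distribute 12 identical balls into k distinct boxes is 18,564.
7

Solution: Stars and bars: the count is C(12+k−1, k−1), increasing in k. k=5: C(16,4) = 1,820, k=6: C(17,5) = 6,188, k=7: C(18,6) = 18,564 ✓. So k = 7.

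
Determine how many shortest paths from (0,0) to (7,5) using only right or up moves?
Choose 7 rights from 12 moves: C(12,7) = 792.

Answer: 792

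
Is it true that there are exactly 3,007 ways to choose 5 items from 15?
False

Reasoning: C(15,5) = 3,003 ≠ 3007.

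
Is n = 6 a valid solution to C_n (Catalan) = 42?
C_6 = C(12,6)/(6+1) = 924/7 = 132, which does not equal 42.
Final answer: No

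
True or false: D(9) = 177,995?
False

Reasoning: Derangements of 9 elements: D(9) = (9-1)·[D(8) + D(7)] = 8·[14,833 + 1,854] = 133,496.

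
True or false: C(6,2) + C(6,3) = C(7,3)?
True

Explanation: Pascal's identity C(n,k) + C(n,k+1) = C(n+1,k+1): 15 + 20 = 35 = C(7,3).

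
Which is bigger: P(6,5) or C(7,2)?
P(6,5)

P(6,5)=720, C(7,2)=21.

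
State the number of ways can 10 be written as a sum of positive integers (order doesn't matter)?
Pentagonal recurrence p(n) = p(n−1) + p(n−2) − p(n−5) − p(n−7) + …: p(10) = p(9) + p(8) − p(5) − p(3) = 30 + 22 − 7 − 3 = 42.

Answer: 42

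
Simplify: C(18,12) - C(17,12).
C(18,12) - C(17,12) = C(17,11) = 12,376.
Final answer: 12,376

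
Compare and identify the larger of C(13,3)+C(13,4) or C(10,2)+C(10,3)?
C(13,3)+C(13,4)

First=1,001, Second=165.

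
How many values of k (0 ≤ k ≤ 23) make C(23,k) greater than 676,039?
6

Working:
Row 23 is unimodal and symmetric about k=23/2. C(23,8)=490,314 ≤ 676,039; C(23,9)=817,190 > 676,039; by symmetry C(23,k) > 676,039 for k = 9..14. That's 14 - 9 + 1 = 6 values.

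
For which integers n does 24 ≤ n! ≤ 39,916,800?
n! is strictly increasing; 4! = 24 and 11! = 39,916,800, so valid n = 4, 5, 6, 7, 8, 9, 10, 11.
Final answer: 4, 5, 6, 7, 8, 9, 10, 11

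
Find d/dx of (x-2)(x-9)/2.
(2x - 11)/2
d/dx[(x-2)(x-9)] = (x-9) + (x-2) = 2x - 11. Dividing by 2 gives (2x - 11)/2.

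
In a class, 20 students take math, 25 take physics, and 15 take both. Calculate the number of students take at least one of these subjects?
30

Solution: |A∪B| = |A|+|B|-|A∩B| = 20+25-15 = 30.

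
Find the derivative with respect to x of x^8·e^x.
Product rule: d/dx[x^8]·e^x + x^8·d/dx[e^x] = 8x^{7}e^x + x^8e^x.

Answer: (8x^7 + x^8)e^x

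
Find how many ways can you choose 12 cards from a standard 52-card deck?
206,379,406,870

Working:
C(52,12) = 206,379,406,870.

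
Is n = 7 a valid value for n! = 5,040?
Yes

Explanation: 7! = 7·6! = 7·720 = 5,040, which equals 5,040.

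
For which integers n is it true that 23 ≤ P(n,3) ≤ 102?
4, 5

Working:
P(3,3)=6; P(4,3)=24; P(5,3)=60; P(6,3)=120. So valid n = 4, 5.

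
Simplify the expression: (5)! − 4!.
96
(5)! − 4! = (5)·4! − 4! = (5−1)·4! = 4·4! = 96.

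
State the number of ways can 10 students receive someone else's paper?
1,334,961

Solution: Using D(n) = (n-1)[D(n-1) + D(n-2)]:
D(10) = (10-1) × [D(9) + D(8)]
      = 9 × [133496 + 14833]
      = 9 × 148329
      = 1,334,961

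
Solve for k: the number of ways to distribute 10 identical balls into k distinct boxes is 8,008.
7
Stars and bars: the count is C(10+k−1, k−1), increasing in k. k=5: C(14,4) = 1,001, k=6: C(15,5) = 3,003, k=7: C(16,6) = 8,008 ✓. So k = 7.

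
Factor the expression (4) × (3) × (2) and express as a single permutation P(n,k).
P(4,3) = 4!/(1)!

Product of 3 consecutive descending integers starting at 4: P(4,3) = 4!/1! = 24.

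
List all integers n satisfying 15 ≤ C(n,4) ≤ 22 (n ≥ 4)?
6

Working:
C(5,4)=5; C(6,4)=15; C(7,4)=35. So valid n = 6.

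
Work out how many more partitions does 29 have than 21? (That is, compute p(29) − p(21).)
3,773
Pentagonal recurrence p(n) = p(n−1) + p(n−2) − p(n−5) − p(n−7) + …: p(29) = p(28) + p(27) − p(24) − p(22) + p(17) + p(14) − p(7) − p(3) = 3,718 + 3,010 − 1,575 − 1,002 + 297 + 135 − 15 − 3 = 4,565.
p(21) = p(20) + p(19) − p(16) − p(14) + p(9) + p(6) = 627 + 490 − 231 − 135 + 30 + 11 = 792.
Difference = 4,565 − 792 = 3,773.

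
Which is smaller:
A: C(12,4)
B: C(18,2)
A=C(12,4)=495, B=C(18,2)=153.

Answer: B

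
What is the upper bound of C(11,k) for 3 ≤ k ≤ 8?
C(11,k) is maximised at the centre of the row: C(11,5) = 462.
Final answer: 462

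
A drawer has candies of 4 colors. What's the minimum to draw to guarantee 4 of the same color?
13
Worst case: 3 of each = 12. One more: 13.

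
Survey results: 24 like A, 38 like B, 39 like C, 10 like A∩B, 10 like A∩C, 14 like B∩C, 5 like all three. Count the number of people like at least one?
|A∪B∪C| = 24+38+39-10-10-14+5 = 72.

Answer: 72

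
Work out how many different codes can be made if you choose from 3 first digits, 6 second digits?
18

By the multiplication principle: 3 × 6 = 18.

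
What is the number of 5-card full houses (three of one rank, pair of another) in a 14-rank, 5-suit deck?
18,200

Reasoning: Triple rank: 14. Triple suits: C(5,3)=10. Pair rank: 13. Pair suits: C(5,2)=10. Total: 18,200.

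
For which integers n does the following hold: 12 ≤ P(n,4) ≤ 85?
4

Working:
P(3,4)=0; P(4,4)=24; P(5,4)=120. So valid n = 4.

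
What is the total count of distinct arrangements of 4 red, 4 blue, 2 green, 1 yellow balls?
34,650
Multinomial: 11!/(4! × 4! × 2! × 1!) = 34,650.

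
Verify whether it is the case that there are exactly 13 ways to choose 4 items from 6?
False

Reasoning: C(6,4) = 15 ≠ 13.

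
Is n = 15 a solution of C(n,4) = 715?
No

Working:
C(15,4) = 15·14·13·12/4! = 32,760/24 = 1,365, which does not equal 715.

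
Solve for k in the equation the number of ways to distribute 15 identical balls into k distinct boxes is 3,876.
5

Solution: Stars and bars: the count is C(15+k−1, k−1), increasing in k. k=3: C(17,2) = 136, k=4: C(18,3) = 816, k=5: C(19,4) = 3,876 ✓. So k = 5.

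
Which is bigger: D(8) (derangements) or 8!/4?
D(8)

Solution: D(8) = (8-1)·[D(7) + D(6)] = 7·[1,854 + 265] = 14,833; 8!/4 = 40,320/4 = 10,080.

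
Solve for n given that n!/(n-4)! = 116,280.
20

Solution: n!/(n-4)! = n×(n-1)×(n-2)×(n-3), a product of 4 consecutive integers ≈ (n−1.5)^4. 116,280^(1/4) + 1.5 ≈ 20.0; check n = 20: 20×19×18×17 = 116,280 ✓. So n = 20.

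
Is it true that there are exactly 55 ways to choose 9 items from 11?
C(11,9) = 55.

Answer: True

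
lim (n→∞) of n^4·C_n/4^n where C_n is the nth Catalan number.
∞

C_n ~ 4^n/(n^(3/2)√π), so n^4·C_n/4^n ~ n^(4 − 3/2)/√π → ∞.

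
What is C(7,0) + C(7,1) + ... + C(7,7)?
128

Sum of binomial coefficients = 2^7 = 128.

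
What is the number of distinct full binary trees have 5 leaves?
Using the Catalan number formula: C_n = C(2n, n) / (n+1)
C_4 = C(8, 4) / (4+1)
     = 70 / 5
     = 14

Answer: 14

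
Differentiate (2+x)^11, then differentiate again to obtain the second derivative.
110(2+x)^9

Working:
First derivative: 11(2+x)^{10}. Second derivative: 11·10·(2+x)^{9} = 110(2+x)^{9}.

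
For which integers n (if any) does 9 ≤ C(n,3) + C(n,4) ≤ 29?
5

Solution: C(4,3)+C(4,4)=5; C(5,3)+C(5,4)=15; C(6,3)+C(6,4)=35. So valid n = 5.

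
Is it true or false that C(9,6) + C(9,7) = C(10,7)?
True

Pascal's identity: LHS = 84 + 36 = 120; RHS = C(10,7) = 120. Both sides agree, so the statement holds.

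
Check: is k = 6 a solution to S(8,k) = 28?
No

Explanation: S(8,6) = 6·S(7,6) + S(7,5) = 6·21 + 140 = 266, which does not equal 28.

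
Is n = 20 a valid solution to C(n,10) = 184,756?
Yes

Explanation: C(20,10) = 20·19·18·17·16·15·14·13·12·11/10! = 670,442,572,800/3,628,800 = 184,756, which equals 184,756.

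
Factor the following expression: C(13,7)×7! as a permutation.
C(13,7)×7! = [13!/(7!(6)!)]×7! = 13!/(6)! = P(13,7) = 8,648,640.
Final answer: P(13,7)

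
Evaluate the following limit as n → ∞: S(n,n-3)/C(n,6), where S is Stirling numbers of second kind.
15
The leading term of S(n,n-3) as a polynomial in n is (5)!!·C(n,6), so the ratio → (5)!! = 15.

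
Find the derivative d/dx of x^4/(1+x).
(4x^3(1+x) - x^4)/(1+x)²

Solution: Quotient rule: [4x^{3}(1+x) - x^4]/(1+x)².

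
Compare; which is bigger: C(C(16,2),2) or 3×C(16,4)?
C(C(16,2),2)=7,140, 3×C(16,4)=5,460.
Final answer: C(C(16,2),2)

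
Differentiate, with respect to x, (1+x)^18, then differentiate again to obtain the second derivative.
First derivative: 18(1+x)^{17}. Second derivative: 18·17·(1+x)^{16} = 306(1+x)^{16}.
Final answer: 306(1+x)^16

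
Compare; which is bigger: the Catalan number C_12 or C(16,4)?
C_12

Solution: C_12 = C(24,12)/(12+1) = 2,704,156/13 = 208,012; C(16,4) = 1,820.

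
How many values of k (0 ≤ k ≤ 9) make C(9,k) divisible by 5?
0
Checking C(9,k) mod 5 for k = 0..9: none are divisible by 5. Count = 0.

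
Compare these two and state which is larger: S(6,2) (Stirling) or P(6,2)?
S(6,2)

Reasoning: S(6,2) = 2·S(5,2) + S(5,1) = 2·15 + 1 = 31; P(6,2) = 30.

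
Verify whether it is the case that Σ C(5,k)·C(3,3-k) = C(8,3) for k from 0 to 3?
True

Explanation: Vandermonde's identity gives C(8,3) = 56; RHS C(8,3) = 56.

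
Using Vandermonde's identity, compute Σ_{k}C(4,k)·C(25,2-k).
406

Explanation: = C(4+25,2) = C(29,2) = 406.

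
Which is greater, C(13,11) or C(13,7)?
C(13,7)

Reasoning: C(13,11)=78, C(13,7)=1,716.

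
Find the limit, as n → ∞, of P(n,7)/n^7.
1

Reasoning: P(n,7) = n(n-1)···(n-6) ≈ n^7 for large n. Limit = 1.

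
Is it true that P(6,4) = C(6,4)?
False

Working:
P(6,4) = 360 but C(6,4) = 15; they differ by a factor of 4! = 24, so the statement does not hold.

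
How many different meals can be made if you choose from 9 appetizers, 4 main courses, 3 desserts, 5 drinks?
540

Reasoning: By the multiplication principle: 9 × 4 × 3 × 5 = 540.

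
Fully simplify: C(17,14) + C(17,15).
816

By Pascal's identity: C(18,15) = 816.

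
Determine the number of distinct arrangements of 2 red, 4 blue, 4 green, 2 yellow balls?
207,900

Working:
Multinomial: 12!/(2! × 4! × 4! × 2!) = 207,900.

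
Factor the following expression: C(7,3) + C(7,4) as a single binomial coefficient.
By Pascal's identity: C(7,3) + C(7,4) = C(8,4) = 70.
Final answer: C(8,4)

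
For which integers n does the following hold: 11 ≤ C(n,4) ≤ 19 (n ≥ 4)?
6

Solution: C(5,4)=5; C(6,4)=15; C(7,4)=35. So valid n = 6.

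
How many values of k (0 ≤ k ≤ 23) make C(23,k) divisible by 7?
Checking C(23,k) mod 7 for k = 0..23: divisible at k = 3, 4, 5, 6, 10, 11, 12, 13, 17, 18, 19, 20. That's 12 values.

Answer: 12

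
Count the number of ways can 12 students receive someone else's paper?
Using D(n) = (n-1)[D(n-1) + D(n-2)]:
D(12) = (12-1) × [D(11) + D(10)]
      = 11 × [14684570 + 1334961]
      = 11 × 16019531
      = 176,214,841
Final answer: 176,214,841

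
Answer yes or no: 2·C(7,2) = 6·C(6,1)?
No

Explanation: Absorption identity k·C(n,k) = n·C(n-1,k-1). LHS = 2·21 = 42; RHS = 6·6 = 36.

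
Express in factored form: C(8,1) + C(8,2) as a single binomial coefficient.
C(9,2)

Explanation: By Pascal's identity: C(8,1) + C(8,2) = C(9,2) = 36.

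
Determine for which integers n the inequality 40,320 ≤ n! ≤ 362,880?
n! is strictly increasing; 8! = 40,320 and 9! = 362,880, so valid n = 8, 9.
Final answer: 8, 9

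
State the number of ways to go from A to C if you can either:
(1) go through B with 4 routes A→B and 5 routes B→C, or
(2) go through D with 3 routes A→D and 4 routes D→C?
Route via B: 4×5=20. Route via D: 3×4=12. Total: 32.

Answer: 32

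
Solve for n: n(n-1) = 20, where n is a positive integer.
5

Working:
n² − n − 20 = 0, so n = (1 ± √(1 + 4·20))/2 = (1 ± √81)/2 = (1 ± 9)/2, i.e. n = 5 or n = -4. Taking the positive root, n = 5 (check: 5×4 = 20).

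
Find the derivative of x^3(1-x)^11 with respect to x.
3x^2(1-x)^11 - 11x^3(1-x)^10

Solution: Product rule: 3x^{2}(1-x)^{11} + x^3·(-11)(1-x)^{10}.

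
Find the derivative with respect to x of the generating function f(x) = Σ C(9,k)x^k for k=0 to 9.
Σ k·C(9,k)x^(k-1) for k=1 to 9

Solution: Term-by-term differentiation gives Σ k·C(9,k)x^{k-1} for k=1 to 9.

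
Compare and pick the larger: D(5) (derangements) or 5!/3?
D(5)

Reasoning: D(5) = (5-1)·[D(4) + D(3)] = 4·[9 + 2] = 44; 5!/3 = 120/3 = 40.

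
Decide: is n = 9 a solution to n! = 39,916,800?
No

Reasoning: 9! = 9·8! = 9·40,320 = 362,880, which does not equal 39,916,800.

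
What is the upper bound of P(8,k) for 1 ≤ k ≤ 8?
40,320

P(8,k) increases in k, so maximum at k = 8: 8! = 40,320.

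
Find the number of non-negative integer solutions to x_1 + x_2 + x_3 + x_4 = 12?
455

Reasoning: C(12+4-1, 4-1) = 455.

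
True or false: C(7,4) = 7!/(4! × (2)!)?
False

Explanation: The correct denominator is 4!×3!, giving C(7,4) = 35; the stated RHS is 7!/(4!×2!) = 105 ≠ 35, so the statement does not hold.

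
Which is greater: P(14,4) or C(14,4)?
P(14,4)
P(14,4)=24,024, C(14,4)=1,001.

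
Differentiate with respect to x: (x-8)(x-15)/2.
(2x - 23)/2

d/dx[(x-8)(x-15)] = (x-15) + (x-8) = 2x - 23. Dividing by 2 gives (2x - 23)/2.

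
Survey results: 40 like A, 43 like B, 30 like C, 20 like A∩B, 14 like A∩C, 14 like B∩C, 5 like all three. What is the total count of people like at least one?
70

Working:
|A∪B∪C| = 40+43+30-20-14-14+5 = 70.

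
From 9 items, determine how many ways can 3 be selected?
84

C(9,3) = 9! / (3! × (9-3)!)
         = 9! / (3! × 6!)
         = 84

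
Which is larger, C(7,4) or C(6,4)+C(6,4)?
C(7,4)=35; C(6,4)+C(6,4)=15+15=30.

Answer: C(7,4)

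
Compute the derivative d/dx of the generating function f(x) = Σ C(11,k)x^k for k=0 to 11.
Σ k·C(11,k)x^(k-1) for k=1 to 11
Term-by-term differentiation gives Σ k·C(11,k)x^{k-1} for k=1 to 11.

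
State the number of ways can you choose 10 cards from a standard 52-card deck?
15,820,024,220

Reasoning: C(52,10) = 15,820,024,220.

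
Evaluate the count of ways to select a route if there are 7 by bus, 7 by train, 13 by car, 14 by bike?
By the addition principle: 7 + 7 + 13 + 14 = 41.

Answer: 41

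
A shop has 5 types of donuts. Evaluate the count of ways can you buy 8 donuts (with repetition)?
495

Solution: Stars and bars: C(8+5-1, 8) = C(12, 8) = 495.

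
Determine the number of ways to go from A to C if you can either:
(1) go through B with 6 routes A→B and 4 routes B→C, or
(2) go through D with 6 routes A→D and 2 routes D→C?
36

Solution: Route via B: 6×4=24. Route via D: 6×2=12. Total: 36.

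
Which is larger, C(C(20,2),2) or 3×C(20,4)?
C(C(20,2),2)

Solution: C(C(20,2),2)=17,955, 3×C(20,4)=14,535.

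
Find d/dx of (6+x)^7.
7(6+x)^6

Solution: Using the power rule: d/dx (6+x)^7 = 7(6+x)^{6}.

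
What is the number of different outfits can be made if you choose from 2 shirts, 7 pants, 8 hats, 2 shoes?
By the multiplication principle: 2 × 7 × 8 × 2 = 224.

Answer: 224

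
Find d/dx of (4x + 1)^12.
48(4x + 1)^11

Explanation: Chain rule: 12(4x+1)^{11} × 4 = 48(4x+1)^{11}.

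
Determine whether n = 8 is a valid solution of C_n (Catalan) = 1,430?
C_8 = C(16,8)/(8+1) = 12,870/9 = 1,430, which equals 1,430.
Final answer: Yes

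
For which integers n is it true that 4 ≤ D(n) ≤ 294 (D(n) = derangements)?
4, 5, 6
Using D(n) = (n−1)[D(n−1) + D(n−2)] with D(1)=0, D(2)=1: D(3)=2; D(4)=9; D(5)=44; D(6)=265; D(7)=1,854. So valid n = 4, 5, 6.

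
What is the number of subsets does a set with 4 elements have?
16

Working:
Each element can be included or excluded: 2^4 = 16.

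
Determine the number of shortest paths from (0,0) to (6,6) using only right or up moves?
924

Explanation: Choose 6 rights from 12 moves: C(12,6) = 924.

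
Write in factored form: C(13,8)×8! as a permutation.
C(13,8)×8! = [13!/(8!(5)!)]×8! = 13!/(5)! = P(13,8) = 51,891,840.

Answer: P(13,8)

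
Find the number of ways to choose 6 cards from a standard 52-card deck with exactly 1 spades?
7,484,841

Working:
13 spades and 39 non-spades: C(13,1) × C(39,5) = 13 × 575757 = 7,484,841.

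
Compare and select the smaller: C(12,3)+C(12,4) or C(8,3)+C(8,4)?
C(8,3)+C(8,4)
First=715, Second=126.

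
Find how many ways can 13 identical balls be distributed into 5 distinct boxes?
C(13+5-1, 5-1) = C(17, 4) = 2,380.
Final answer: 2,380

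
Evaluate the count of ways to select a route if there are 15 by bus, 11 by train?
By the addition principle: 15 + 11 = 26.
Final answer: 26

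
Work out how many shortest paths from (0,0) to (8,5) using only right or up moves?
Choose 8 rights from 13 moves: C(13,8) = 1,287.
Final answer: 1,287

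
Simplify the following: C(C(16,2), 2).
7,140

Explanation: C(16,2) = 120, then C(120, 2) = 7,140.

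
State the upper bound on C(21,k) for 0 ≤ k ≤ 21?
Maximum at k = 10 or k = 11: C(21,10) = 352,716.

Answer: 352,716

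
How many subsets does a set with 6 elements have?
64
Each element can be included or excluded: 2^6 = 64.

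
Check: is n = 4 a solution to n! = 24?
Yes

Reasoning: 4! = 4·3! = 4·6 = 24, which equals 24.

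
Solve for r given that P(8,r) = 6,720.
P(8,r) = 8·7·…·(8−r+1), a product of r factors. Multiplying down from 8: 8 = 8; 8·7 = 56; 8·7·6 = 336; 8·7·6·5 = 1,680; 8·7·6·5·4 = 6,720 ✓ (5 factors). So r = 5.
Final answer: 5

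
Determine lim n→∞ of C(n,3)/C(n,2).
C(n,3)/C(n,2) = (n-2)/3 → ∞ as n → ∞.

Answer: ∞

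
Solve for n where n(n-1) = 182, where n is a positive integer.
14

n² − n − 182 = 0, so n = (1 ± √(1 + 4·182))/2 = (1 ± √729)/2 = (1 ± 27)/2, i.e. n = 14 or n = -13. Taking the positive root, n = 14 (check: 14×13 = 182).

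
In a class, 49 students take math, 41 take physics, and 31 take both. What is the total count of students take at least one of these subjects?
59

Reasoning: |A∪B| = |A|+|B|-|A∩B| = 49+41-31 = 59.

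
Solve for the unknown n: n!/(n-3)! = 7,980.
21

Working:
n!/(n-3)! = n×(n-1)×(n-2), a product of 3 consecutive integers ≈ (n−1)^3. 7,980^(1/3) + 1 ≈ 21.0; check n = 21: 21×20×19 = 7,980 ✓. So n = 21.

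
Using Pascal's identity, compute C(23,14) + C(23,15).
1,307,504

Reasoning: C(23,14) + C(23,15) = C(24,15) = 1,307,504.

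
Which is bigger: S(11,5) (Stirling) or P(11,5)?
S(11,5)
S(11,5) = 5·S(10,5) + S(10,4) = 5·42,525 + 34,105 = 246,730; P(11,5) = 55,440.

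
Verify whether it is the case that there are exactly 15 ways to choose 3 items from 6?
False

Reasoning: C(6,3) = 20 ≠ 15.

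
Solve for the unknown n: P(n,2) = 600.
P(n,2) = n(n−1) is increasing in n; n(n−1) ≈ (n−0.5)^2 = 600 gives n ≈ 25.0. Check: P(23,2) = 506, P(24,2) = 552, P(25,2) = 600 ✓. So n = 25.

Answer: 25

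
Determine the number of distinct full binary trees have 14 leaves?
742,900

Using the Catalan number formula: C_n = C(2n, n) / (n+1)
C_13 = C(26, 13) / (13+1)
     = 10400600 / 14
     = 742,900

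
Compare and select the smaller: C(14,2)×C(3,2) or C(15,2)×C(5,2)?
C(14,2)×C(3,2)=273, C(15,2)×C(5,2)=1,050.

Answer: C(14,2)×C(3,2)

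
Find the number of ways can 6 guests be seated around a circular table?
Circular arrangements: (6-1)! = 120.
Final answer: 120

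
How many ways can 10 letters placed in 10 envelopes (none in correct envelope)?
1,334,961

Reasoning: Using D(n) = (n-1)[D(n-1) + D(n-2)]:
D(10) = (10-1) × [D(9) + D(8)]
      = 9 × [133496 + 14833]
      = 9 × 148329
      = 1,334,961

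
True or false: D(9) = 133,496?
True

Derangements of 9 elements: D(9) = (9-1)·[D(8) + D(7)] = 8·[14,833 + 1,854] = 133,496.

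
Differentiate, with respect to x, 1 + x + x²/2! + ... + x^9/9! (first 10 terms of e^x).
1 + x + x²/2! + ... + x^8/8!

Working:
Differentiating term by term gives the first 9 terms of e^x.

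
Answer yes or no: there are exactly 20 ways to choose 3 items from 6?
Yes

C(6,3) = 20.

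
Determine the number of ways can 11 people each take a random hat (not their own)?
14,684,570

Reasoning: Using D(n) = (n-1)[D(n-1) + D(n-2)]:
D(11) = (11-1) × [D(10) + D(9)]
      = 10 × [1334961 + 133496]
      = 10 × 1468457
      = 14,684,570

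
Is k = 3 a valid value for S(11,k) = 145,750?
S(11,3) = 3·S(10,3) + S(10,2) = 3·9,330 + 511 = 28,501, which does not equal 145,750.

Answer: No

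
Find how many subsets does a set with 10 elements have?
1,024
Each element can be included or excluded: 2^10 = 1,024.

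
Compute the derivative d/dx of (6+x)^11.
11(6+x)^10

Working:
Using the power rule: d/dx (6+x)^11 = 11(6+x)^{10}.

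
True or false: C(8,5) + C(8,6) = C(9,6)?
True

Working:
Pascal's identity: LHS = 56 + 28 = 84; RHS = C(9,6) = 84. Both sides agree, so the statement holds.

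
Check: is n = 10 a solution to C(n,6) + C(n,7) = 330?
Yes

Reasoning: C(10,6) + C(10,7) = 210 + 120 = 330, which equals 330.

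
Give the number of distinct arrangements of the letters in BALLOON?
Word has 7 letters (B=1, A=1, L=2, O=2, N=1). Arrangements: 7!/Π(k!) = 1,260.
Final answer: 1,260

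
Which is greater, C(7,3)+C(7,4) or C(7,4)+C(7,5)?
C(7,3)+C(7,4)
First=70, Second=56.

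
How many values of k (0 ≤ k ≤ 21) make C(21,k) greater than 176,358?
6

Explanation: Row 21 is unimodal and symmetric about k=21/2. C(21,7)=116,280 ≤ 176,358; C(21,8)=203,490 > 176,358; by symmetry C(21,k) > 176,358 for k = 8..13. That's 13 - 8 + 1 = 6 values.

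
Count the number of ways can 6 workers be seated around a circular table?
120

Solution: Circular arrangements: (6-1)! = 120.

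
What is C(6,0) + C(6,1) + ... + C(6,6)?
Sum of binomial coefficients = 2^6 = 64.

Answer: 64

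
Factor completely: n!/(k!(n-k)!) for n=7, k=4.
This is the binomial coefficient C(7,4) = 35.
Final answer: C(7,4) = 35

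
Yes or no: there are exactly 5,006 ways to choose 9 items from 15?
No
C(15,9) = 5,005 ≠ 5006.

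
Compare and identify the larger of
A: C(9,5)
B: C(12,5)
B

Solution: A=C(9,5)=126, B=C(12,5)=792.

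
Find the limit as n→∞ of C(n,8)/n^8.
1/40320

C(n,8) ≈ n^8/8! for large n. Limit = 1/8! = 1/40320.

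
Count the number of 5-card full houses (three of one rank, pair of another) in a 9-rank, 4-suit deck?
Triple rank: 9. Triple suits: C(4,3)=4. Pair rank: 8. Pair suits: C(4,2)=6. Total: 1,728.
Final answer: 1,728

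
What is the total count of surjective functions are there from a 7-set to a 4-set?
8,400

Onto functions = 4! × S(7,4)
First compute S(7,4) via recurrence:
Using the Stirling recurrence: S(n,k) = k·S(n-1,k) + S(n-1,k-1)
S(7,4) = 4·S(6,4) + S(6,3)
         = 4·65 + 90
         = 260 + 90
         = 350
Then: 24 × 350 = 8,400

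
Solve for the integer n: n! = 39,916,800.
11

n! is strictly increasing. 9! = 362,880, 10! = 3,628,800, 11! = 39,916,800 ✓. So n = 11.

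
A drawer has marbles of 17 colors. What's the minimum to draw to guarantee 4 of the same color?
52

Working:
Worst case: 3 of each = 51. One more: 52.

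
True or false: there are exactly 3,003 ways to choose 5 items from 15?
True

Reasoning: C(15,5) = 3,003.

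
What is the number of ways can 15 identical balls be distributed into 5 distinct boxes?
C(15+5-1, 5-1) = C(19, 4) = 3,876.
Final answer: 3,876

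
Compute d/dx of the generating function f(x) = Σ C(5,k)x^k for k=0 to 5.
Σ k·C(5,k)x^(k-1) for k=1 to 5
Term-by-term differentiation gives Σ k·C(5,k)x^{k-1} for k=1 to 5.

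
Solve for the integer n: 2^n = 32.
5

Reasoning: 2^5 = 32, so n = 5.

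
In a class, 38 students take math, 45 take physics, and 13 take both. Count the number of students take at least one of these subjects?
70
|A∪B| = |A|+|B|-|A∩B| = 38+45-13 = 70.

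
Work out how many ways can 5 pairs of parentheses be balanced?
42

Using the Catalan number formula: C_n = C(2n, n) / (n+1)
C_5 = C(10, 5) / (5+1)
     = 252 / 6
     = 42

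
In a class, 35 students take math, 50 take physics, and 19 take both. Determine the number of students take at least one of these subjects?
66

|A∪B| = |A|+|B|-|A∩B| = 35+50-19 = 66.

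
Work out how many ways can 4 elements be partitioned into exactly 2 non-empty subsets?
7

Explanation: This equals S(4,2), the Stirling number of the 2nd kind.
Using the Stirling recurrence: S(n,k) = k·S(n-1,k) + S(n-1,k-1)
S(4,2) = 2·S(3,2) + S(3,1)
         = 2·3 + 1
         = 6 + 1
         = 7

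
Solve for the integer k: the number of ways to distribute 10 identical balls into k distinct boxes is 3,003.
Stars and bars: the count is C(10+k−1, k−1), increasing in k. k=4: C(13,3) = 286, k=5: C(14,4) = 1,001, k=6: C(15,5) = 3,003 ✓. So k = 6.

Answer: 6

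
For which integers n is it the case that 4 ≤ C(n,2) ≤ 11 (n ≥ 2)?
C(3,2)=3; C(4,2)=6; C(5,2)=10; C(6,2)=15. So valid n = 4, 5.
Final answer: 4, 5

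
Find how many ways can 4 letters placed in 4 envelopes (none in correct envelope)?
Using D(n) = (n-1)[D(n-1) + D(n-2)]:
D(4) = (4-1) × [D(3) + D(2)]
      = 3 × [2 + 1]
      = 3 × 3
      = 9

Answer: 9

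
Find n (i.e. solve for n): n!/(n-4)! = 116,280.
20

Solution: n!/(n-4)! = n×(n-1)×(n-2)×(n-3), a product of 4 consecutive integers ≈ (n−1.5)^4. 116,280^(1/4) + 1.5 ≈ 20.0; check n = 20: 20×19×18×17 = 116,280 ✓. So n = 20.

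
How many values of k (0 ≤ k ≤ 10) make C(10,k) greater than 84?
5

Solution: Row 10 is unimodal and symmetric about k=10/2. C(10,2)=45 ≤ 84; C(10,3)=120 > 84; by symmetry C(10,k) > 84 for k = 3..7. That's 7 - 3 + 1 = 5 values.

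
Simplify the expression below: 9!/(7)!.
72

Explanation: This equals 9×8 = 72.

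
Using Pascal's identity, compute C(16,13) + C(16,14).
680

Reasoning: C(16,13) + C(16,14) = C(17,14) = 680.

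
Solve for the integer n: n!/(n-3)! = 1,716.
13

Reasoning: n!/(n-3)! = n×(n-1)×(n-2), a product of 3 consecutive integers ≈ (n−1)^3. 1,716^(1/3) + 1 ≈ 13.0; check n = 13: 13×12×11 = 1,716 ✓. So n = 13.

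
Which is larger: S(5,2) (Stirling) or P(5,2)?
P(5,2)

Reasoning: S(5,2) = 2·S(4,2) + S(4,1) = 2·7 + 1 = 15; P(5,2) = 20.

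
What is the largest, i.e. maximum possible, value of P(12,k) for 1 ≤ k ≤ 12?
479,001,600

Reasoning: P(12,k) increases in k, so maximum at k = 12: 12! = 479,001,600.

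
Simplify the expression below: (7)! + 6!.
(7)! + 6! = (7)·6! + 6! = (7+1)·6! = 8·6! = 5,760.
Final answer: 5,760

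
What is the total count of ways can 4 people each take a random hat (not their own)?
Using D(n) = (n-1)[D(n-1) + D(n-2)]:
D(4) = (4-1) × [D(3) + D(2)]
      = 3 × [2 + 1]
      = 3 × 3
      = 9
Final answer: 9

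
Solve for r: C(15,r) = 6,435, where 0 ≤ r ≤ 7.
7

Reasoning: C(15,r) is increasing for 0 ≤ r ≤ 7. Stepping up (C(15,r+1) = C(15,r)·(15−r)/(r+1)): C(15,1) = 15, C(15,2) = 105, C(15,3) = 455, C(15,4) = 1,365, C(15,5) = 3,003, C(15,6) = 5,005, C(15,7) = 6,435 ✓. So r = 7.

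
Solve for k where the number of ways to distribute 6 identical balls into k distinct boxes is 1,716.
8

Explanation: Stars and bars: the count is C(6+k−1, k−1), increasing in k. k=6: C(11,5) = 462, k=7: C(12,6) = 924, k=8: C(13,7) = 1,716 ✓. So k = 8.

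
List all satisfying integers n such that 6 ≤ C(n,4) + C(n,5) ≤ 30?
5, 6

Solution: C(4,4)+C(4,5)=1; C(5,4)+C(5,5)=6; C(6,4)+C(6,5)=21; C(7,4)+C(7,5)=56. So valid n = 5, 6.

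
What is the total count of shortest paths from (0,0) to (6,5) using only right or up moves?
462

Choose 6 rights from 11 moves: C(11,6) = 462.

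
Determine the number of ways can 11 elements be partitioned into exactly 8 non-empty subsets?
11,880

Reasoning: This equals S(11,8), the Stirling number of the 2nd kind.
Using the Stirling recurrence: S(n,k) = k·S(n-1,k) + S(n-1,k-1)
S(11,8) = 8·S(10,8) + S(10,7)
         = 8·750 + 5880
         = 6000 + 5880
         = 11,880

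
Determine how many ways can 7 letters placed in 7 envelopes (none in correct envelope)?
1,854

Reasoning: Using D(n) = (n-1)[D(n-1) + D(n-2)]:
D(7) = (7-1) × [D(6) + D(5)]
      = 6 × [265 + 44]
      = 6 × 309
      = 1,854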